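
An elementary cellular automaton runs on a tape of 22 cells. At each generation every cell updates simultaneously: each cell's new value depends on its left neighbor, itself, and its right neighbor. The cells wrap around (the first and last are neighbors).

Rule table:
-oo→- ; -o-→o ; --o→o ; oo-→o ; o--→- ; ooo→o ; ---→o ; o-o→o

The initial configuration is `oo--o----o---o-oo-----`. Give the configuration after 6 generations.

generation 1: -o-oo-oooo-oooo-o-oooo
generation 2: ooo-oo-oooo-oooooo-ooo
generation 3: oooo-oo-oooo-oooooo-oo
generation 4: ooooo-oo-oooo-oooooo-o
generation 5: oooooo-oo-oooo-oooooo-
generation 6: -oooooo-oo-oooo-oooooo

-oooooo-oo-oooo-oooooo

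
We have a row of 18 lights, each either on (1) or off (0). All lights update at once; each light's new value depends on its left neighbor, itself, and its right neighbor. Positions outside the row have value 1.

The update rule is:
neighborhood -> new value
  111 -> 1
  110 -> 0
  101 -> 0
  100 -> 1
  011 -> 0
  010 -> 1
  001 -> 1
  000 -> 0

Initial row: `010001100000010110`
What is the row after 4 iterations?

011100100011111100

011010010000110000
000011111001001001
100101110111111110
011100100011111100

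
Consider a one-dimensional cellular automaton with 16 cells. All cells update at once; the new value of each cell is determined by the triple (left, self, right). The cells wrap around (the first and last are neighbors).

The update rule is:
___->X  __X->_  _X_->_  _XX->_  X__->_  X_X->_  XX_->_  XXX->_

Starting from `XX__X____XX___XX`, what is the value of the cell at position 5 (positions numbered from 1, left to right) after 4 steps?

______XX____X___
XXXXX____XX___XX
______XX____X___  (repeats step 1; period 2)
step 4: XXXXX____XX___XX
position 5 holds X

X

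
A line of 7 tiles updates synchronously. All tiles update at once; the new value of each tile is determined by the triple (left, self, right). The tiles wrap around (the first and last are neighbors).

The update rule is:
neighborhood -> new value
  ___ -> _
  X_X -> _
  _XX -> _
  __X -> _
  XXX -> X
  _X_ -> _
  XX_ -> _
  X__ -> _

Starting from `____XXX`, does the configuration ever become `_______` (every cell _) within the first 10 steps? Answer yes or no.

_____X_
_______
all cells are _ at step 2

yes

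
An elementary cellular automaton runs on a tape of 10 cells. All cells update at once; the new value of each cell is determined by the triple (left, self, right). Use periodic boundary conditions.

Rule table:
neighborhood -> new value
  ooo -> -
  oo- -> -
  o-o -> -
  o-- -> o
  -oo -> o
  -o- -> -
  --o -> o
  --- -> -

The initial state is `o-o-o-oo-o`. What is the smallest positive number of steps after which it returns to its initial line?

------o--o
o----o-oo-
-o--o--o--
o-oo-oo-o-
--o--o----
-o-oo-o---
o--o---o--
-oo-o-o-oo
-o------o-
o-o----o-o
---o--o--o
o-o-oo-oo-
----o--o--
---o-oo-o-
--o--o---o
oo-oo-o-o-
o--o------
-oo-o----o
-o---o--o-
o-o-o-oo-o

20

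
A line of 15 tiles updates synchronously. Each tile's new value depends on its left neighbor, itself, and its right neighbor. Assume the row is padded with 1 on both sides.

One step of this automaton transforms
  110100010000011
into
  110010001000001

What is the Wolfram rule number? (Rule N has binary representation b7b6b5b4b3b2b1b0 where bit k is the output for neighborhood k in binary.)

position 0: 111 → 1  (bit 7 = 1)
position 1: 110 → 1  (bit 6 = 1)
position 2: 101 → 0  (bit 5 = 0)
position 4: 100 → 1  (bit 4 = 1)
position 13: 011 → 0  (bit 3 = 0)
position 3: 010 → 0  (bit 2 = 0)
position 6: 001 → 0  (bit 1 = 0)
position 5: 000 → 0  (bit 0 = 0)
bits b7..b0 = 11010000 = 208

208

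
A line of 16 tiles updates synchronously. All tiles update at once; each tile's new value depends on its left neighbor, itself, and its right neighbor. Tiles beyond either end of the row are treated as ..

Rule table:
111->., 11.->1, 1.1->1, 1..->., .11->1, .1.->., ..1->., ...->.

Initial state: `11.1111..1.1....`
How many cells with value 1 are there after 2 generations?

1111..1...1.....
1..1............
count of 1: 2

2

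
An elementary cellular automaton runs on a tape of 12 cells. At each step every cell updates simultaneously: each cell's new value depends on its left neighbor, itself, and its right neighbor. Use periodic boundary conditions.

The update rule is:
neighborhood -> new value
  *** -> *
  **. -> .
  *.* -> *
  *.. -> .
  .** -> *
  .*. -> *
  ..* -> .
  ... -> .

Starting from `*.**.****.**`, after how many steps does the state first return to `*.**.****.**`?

.**.****.***
**.****.***.
*.****.***.*
.****.***.**
****.***.**.
***.***.**.*
**.***.**.**
*.***.**.***
.***.**.****
***.**.****.
**.**.****.*
*.**.****.**

12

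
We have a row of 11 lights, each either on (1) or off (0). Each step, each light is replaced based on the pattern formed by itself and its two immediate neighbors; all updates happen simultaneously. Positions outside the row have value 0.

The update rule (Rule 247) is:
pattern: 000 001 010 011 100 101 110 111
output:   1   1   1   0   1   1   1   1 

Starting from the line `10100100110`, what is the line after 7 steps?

11011011111

11111111011
01111111101
10111111111
11011111111
01101111111
10110111111
11011011111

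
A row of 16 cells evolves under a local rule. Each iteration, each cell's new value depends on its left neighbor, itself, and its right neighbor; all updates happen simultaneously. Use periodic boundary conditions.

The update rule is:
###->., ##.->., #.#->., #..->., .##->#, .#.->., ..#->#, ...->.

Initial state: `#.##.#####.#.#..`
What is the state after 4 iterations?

..#..#.........#
.#..#.........#.
#..#.........#..
..#.........#..#

..#.........#..#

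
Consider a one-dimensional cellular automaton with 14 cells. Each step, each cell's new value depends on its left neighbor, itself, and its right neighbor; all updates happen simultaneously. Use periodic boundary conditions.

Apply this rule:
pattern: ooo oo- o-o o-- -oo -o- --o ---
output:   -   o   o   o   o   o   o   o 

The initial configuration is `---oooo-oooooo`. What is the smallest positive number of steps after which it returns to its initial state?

oooo--ooo----o
---oooo-oooooo

2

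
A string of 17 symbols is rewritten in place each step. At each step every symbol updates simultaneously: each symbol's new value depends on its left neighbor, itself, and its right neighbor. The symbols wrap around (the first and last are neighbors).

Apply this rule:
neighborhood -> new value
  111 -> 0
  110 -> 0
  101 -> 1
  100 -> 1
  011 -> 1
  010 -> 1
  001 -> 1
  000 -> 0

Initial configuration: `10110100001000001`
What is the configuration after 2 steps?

11011001110010110

01101110011100011
11011001110010110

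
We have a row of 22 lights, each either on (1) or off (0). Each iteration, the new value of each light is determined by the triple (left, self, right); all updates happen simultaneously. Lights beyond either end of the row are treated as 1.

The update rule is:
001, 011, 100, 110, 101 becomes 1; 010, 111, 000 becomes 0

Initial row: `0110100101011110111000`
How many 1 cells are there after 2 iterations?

iteration 1: 1111011010110011101101
iteration 2: 0001111101111110111111
count of 1: 17

17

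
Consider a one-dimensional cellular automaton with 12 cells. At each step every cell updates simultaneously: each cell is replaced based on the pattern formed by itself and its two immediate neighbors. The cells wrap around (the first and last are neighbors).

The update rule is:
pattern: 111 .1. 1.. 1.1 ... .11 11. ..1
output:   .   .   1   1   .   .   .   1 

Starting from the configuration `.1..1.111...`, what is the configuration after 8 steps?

.1..1.1.1.11

1.11.1...1..
.1..1.1.1.11
1.11.1.1.1..
.1..1.1.1.11  (repeats step 2; period 2)
step 8: .1..1.1.1.11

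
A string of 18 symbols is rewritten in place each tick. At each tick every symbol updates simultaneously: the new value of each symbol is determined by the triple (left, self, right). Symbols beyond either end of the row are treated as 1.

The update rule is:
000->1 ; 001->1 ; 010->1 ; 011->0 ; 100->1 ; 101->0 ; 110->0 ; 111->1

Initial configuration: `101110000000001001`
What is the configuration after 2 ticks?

111100111111111100

000101111111111110
111100111111111100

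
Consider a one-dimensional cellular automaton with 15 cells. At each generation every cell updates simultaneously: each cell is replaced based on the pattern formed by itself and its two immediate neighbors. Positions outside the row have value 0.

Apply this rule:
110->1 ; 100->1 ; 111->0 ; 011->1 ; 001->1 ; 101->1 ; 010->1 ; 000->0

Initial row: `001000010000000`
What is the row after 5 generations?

111100110111100

011100111000000
110111101100000
111100111110000
100111100011000
111100110111100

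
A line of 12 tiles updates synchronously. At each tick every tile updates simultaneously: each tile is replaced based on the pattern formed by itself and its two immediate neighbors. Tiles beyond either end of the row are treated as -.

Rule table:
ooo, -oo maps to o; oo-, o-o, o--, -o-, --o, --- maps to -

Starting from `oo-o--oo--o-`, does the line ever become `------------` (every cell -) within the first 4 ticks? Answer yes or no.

yes

o-----o-----
------------
all cells are - at tick 2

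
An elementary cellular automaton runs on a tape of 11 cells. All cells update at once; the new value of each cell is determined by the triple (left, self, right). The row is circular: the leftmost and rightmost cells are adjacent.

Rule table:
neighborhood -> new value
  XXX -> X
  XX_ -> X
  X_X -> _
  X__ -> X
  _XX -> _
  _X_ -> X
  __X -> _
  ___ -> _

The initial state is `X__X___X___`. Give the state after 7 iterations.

_XX__XX_XX_

iteration 1: XX_XX__XX__
iteration 2: _X__XX__XX_
iteration 3: _XX__XX__XX
iteration 4: __XX__XX__X
iteration 5: X__XX__XX_X
iteration 6: XX__XX__X__
iteration 7: _XX__XX_XX_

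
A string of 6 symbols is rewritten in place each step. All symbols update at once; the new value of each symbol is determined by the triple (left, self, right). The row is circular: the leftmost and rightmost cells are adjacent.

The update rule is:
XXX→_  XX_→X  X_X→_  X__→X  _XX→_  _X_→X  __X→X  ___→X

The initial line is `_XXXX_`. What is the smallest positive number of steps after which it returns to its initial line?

12

step 1: X___XX
step 2: XXXX__
step 3: ___XXX
step 4: XXX__X
step 5: __XXX_
step 6: XX__XX
step 7: _XXX__
step 8: X__XXX
step 9: XXX___
step 10: __XXXX
step 11: XX___X
step 12: _XXXX_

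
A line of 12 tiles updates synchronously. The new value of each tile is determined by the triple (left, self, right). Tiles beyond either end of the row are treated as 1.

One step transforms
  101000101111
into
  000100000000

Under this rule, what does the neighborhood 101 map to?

0

At position 1 the neighborhood is 101; the next row has 0 there.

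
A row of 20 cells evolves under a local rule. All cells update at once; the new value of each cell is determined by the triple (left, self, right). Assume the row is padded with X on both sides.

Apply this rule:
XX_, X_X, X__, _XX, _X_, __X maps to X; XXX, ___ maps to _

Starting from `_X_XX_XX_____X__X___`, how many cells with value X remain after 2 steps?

XXXXXXXXX___XXXXXX_X
________XX_XX____XXX
count of X: 7

7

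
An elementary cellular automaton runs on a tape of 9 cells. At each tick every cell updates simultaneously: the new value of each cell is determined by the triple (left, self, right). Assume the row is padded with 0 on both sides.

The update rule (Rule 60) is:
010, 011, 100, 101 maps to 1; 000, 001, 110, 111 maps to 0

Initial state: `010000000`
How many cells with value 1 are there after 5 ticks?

tick 1: 011000000
tick 2: 010100000
tick 3: 011110000
tick 4: 010001000
tick 5: 011001100
count of 1: 4

4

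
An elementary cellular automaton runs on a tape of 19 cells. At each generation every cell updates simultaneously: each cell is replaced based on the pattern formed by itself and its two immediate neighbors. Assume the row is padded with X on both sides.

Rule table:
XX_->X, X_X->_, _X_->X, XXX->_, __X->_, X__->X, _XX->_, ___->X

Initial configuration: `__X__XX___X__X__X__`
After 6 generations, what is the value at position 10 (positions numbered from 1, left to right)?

X_XX__XXX_XX_XX_XX_
X__XX___X__X__X__X_
XX__XXX_XX_XX_XX_X_
_XX___X__X__X__X_X_
__XXX_XX_XX_XX_X_X_
X___X__X__X__X_X_X_
position 10 holds _

_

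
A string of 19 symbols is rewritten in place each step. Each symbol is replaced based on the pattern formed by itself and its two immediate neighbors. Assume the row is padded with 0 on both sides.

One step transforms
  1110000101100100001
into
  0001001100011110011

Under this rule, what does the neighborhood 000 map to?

0

At position 4 the neighborhood is 000; the next row has 0 there.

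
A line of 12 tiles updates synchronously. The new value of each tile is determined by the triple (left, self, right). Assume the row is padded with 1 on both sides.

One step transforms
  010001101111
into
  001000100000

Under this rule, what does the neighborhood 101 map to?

At position 0 the neighborhood is 101; the next row has 0 there.

0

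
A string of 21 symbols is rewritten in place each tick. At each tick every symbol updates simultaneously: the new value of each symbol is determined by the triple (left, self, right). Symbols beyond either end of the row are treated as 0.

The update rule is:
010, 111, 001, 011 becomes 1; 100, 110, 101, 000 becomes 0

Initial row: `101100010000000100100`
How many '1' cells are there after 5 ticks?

tick 1: 101000110000001101100
tick 2: 101001100000011001000
tick 3: 101011000000110011000
tick 4: 101010000001100110000
tick 5: 101010000011001100000
count of 1: 7

7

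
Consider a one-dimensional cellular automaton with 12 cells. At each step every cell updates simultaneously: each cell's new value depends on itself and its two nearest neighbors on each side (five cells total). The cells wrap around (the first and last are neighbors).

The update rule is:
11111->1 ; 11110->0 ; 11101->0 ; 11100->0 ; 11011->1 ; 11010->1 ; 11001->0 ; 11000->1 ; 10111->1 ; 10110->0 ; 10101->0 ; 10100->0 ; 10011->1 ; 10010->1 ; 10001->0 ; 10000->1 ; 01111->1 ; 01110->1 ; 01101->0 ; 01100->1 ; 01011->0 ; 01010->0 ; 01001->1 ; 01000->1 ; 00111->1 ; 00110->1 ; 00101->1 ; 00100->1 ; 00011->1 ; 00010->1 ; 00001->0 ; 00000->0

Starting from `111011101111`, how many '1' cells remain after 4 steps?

100111011111
001110111110
011101111001
011011100011
count of 1: 7

7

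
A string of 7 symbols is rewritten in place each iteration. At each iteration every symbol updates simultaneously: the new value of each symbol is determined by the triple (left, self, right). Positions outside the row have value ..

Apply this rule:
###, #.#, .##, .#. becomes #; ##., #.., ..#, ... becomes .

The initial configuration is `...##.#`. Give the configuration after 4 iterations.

...#...

...#.##
...###.
...##..
...#...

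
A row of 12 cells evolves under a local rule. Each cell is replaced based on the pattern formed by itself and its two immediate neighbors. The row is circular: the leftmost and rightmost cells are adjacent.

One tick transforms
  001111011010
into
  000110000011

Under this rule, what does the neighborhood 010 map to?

At position 10 the neighborhood is 010; the next row has 1 there.

1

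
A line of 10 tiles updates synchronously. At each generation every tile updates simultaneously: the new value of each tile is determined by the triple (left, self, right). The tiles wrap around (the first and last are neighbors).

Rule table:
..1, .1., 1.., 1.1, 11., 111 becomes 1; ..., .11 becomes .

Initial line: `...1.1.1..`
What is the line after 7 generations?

1111111.11

..1111111.
.1.1111111
111.111111
1111.11111
11111.1111
111111.111
1111111.11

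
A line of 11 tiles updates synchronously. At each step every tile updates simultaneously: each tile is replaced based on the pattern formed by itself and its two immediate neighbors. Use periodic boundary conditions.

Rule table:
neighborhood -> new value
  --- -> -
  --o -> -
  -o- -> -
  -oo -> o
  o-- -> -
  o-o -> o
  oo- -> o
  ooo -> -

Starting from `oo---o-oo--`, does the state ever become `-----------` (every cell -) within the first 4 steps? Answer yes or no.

step 1: oo----ooo--
step 2: oo----o-o--
step 3: oo-----o---
step 4: oo---------
step 4 is oo---------, still not uniform -

no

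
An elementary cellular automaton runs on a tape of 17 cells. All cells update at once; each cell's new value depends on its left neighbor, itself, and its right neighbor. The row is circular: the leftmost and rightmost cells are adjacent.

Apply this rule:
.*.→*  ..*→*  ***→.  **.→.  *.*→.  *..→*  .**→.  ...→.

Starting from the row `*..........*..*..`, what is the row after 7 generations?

............**.**

generation 1: **........*******
generation 2: ..*......*.......
generation 3: .***....***......
generation 4: *...*..*...*.....
generation 5: **.******.***...*
generation 6: .............*.*.
generation 7: ............**.**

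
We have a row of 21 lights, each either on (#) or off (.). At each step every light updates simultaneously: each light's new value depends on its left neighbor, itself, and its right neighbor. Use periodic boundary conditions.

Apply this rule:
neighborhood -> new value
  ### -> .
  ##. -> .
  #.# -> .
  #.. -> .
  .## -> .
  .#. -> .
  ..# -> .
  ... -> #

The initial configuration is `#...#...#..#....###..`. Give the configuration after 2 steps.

step 1: ..#...#......##......
step 2: #...#...####....#####

#...#...####....#####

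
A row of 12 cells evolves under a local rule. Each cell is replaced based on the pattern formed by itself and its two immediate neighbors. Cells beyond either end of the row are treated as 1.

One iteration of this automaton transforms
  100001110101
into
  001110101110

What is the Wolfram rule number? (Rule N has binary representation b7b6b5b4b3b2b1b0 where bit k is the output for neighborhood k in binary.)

position 6: 111 → 1  (bit 7 = 1)
position 0: 110 → 0  (bit 6 = 0)
position 8: 101 → 1  (bit 5 = 1)
position 1: 100 → 0  (bit 4 = 0)
position 5: 011 → 0  (bit 3 = 0)
position 9: 010 → 1  (bit 2 = 1)
position 4: 001 → 1  (bit 1 = 1)
position 2: 000 → 1  (bit 0 = 1)
bits b7..b0 = 10100111 = 167

167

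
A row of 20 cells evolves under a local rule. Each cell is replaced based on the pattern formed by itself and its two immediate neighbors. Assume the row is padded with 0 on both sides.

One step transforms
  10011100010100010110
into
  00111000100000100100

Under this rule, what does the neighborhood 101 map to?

0

At position 10 the neighborhood is 101; the next row has 0 there.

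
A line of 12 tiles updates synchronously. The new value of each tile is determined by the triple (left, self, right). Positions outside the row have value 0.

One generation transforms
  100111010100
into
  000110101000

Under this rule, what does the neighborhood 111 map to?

1

At position 4 the neighborhood is 111; the next row has 1 there.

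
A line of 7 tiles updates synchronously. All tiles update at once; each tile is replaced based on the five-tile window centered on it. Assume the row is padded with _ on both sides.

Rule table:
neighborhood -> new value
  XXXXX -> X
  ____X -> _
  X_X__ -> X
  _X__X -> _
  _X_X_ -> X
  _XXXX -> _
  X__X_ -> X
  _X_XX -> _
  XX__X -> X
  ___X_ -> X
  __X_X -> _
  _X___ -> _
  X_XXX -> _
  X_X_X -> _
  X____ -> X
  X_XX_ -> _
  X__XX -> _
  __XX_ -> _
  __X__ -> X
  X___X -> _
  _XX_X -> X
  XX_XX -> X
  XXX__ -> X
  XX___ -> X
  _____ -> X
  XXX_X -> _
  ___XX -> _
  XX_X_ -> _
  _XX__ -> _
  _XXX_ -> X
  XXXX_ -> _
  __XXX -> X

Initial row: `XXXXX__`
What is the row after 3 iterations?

X_X_XXX
_X___XX
XX_____

XX_____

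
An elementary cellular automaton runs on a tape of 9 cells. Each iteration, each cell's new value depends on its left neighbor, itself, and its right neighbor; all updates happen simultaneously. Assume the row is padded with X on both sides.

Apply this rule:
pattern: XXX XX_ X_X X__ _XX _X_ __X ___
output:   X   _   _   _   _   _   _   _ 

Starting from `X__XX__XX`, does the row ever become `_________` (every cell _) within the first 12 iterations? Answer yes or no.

yes

iteration 1: ________X
iteration 2: _________
all cells are _ at iteration 2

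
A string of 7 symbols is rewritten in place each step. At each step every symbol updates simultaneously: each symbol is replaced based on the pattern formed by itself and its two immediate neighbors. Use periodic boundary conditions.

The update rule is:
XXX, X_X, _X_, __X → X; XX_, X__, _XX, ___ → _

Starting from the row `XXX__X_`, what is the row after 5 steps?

XXX_X__

step 1: _X__XXX
step 2: XX_X_X_
step 3: __XXXXX
step 4: _X_XXX_
step 5: XXX_X__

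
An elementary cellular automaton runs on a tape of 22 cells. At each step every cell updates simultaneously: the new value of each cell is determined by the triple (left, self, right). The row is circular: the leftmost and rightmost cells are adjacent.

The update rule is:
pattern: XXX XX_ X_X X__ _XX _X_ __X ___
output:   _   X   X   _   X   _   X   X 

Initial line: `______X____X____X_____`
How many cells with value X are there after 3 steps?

18

XXXXXX__XXX__XXX__XXXX
_____X_XX_X_XX_X_XX___
XXXXX_XXXX_XXXX_XXX_XX
count of X: 18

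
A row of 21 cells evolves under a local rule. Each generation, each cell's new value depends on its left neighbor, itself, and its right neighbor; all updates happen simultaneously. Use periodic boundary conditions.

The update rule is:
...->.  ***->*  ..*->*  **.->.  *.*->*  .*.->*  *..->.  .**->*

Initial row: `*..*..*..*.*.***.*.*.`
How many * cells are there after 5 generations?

17

*.**.**.*******.*****
.**.**.*******.******
**.**.*******.******.
*.**.*******.******.*
.**.*******.******.**
count of *: 17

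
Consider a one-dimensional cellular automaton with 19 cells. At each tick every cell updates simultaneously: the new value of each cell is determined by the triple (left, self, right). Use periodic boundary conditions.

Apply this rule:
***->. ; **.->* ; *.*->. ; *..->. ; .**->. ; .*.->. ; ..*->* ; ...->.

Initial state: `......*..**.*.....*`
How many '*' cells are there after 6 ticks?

tick 1: .....*..*.*......*.
tick 2: ....*..*........*..
tick 3: ...*..*........*...
tick 4: ..*..*........*....
tick 5: .*..*........*.....
tick 6: *..*........*......
count of *: 3

3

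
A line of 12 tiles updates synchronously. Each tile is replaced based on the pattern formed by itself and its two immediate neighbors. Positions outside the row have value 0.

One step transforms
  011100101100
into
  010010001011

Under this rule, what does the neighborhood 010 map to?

0

At position 6 the neighborhood is 010; the next row has 0 there.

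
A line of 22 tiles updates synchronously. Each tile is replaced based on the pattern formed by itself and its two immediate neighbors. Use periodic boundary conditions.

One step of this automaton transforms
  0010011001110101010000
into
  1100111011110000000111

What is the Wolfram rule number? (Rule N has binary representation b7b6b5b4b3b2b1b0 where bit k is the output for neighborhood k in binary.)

203

position 10: 111 → 1  (bit 7 = 1)
position 6: 110 → 1  (bit 6 = 1)
position 12: 101 → 0  (bit 5 = 0)
position 3: 100 → 0  (bit 4 = 0)
position 5: 011 → 1  (bit 3 = 1)
position 2: 010 → 0  (bit 2 = 0)
position 1: 001 → 1  (bit 1 = 1)
position 0: 000 → 1  (bit 0 = 1)
bits b7..b0 = 11001011 = 203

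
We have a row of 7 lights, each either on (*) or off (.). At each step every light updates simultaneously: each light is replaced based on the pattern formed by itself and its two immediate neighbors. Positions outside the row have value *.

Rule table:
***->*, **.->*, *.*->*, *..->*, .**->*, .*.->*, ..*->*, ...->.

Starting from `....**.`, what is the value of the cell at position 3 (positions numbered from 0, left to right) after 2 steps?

*

*..****
*******
position 3 holds *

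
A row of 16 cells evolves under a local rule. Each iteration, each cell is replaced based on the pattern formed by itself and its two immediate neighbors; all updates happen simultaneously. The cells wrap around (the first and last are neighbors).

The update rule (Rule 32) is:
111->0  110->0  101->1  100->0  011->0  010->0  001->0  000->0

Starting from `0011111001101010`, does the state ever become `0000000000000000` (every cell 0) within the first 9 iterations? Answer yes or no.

yes

0000000000010100
0000000000001000
0000000000000000
all cells are 0 at iteration 3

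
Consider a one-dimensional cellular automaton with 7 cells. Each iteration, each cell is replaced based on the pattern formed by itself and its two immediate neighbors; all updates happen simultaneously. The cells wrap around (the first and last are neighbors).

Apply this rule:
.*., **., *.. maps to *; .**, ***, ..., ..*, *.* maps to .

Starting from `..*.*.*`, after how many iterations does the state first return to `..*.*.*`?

*.*.*.*
*.*.*..
*.*.**.
*.*..*.
*.**.*.
*..*.*.
**.*.*.
.*.*.*.
.*.*.**
.*.*..*
.*.**.*
.*..*.*
.**.*.*
..*.*.*

14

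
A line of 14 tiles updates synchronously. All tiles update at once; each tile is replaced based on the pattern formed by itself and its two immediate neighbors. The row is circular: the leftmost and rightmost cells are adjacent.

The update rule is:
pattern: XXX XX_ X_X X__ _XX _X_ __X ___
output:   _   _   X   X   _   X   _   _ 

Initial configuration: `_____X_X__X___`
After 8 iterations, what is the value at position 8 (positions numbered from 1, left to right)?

_

_____XXXX_XX__
_________X__X_
_________XX_XX
X__________X__
XX_________XX_
__X__________X
X_XX_________X
_X__X_________
position 8 holds _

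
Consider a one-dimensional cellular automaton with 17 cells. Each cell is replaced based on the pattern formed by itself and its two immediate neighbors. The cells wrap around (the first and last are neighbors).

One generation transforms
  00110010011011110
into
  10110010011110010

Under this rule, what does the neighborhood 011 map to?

1

At position 2 the neighborhood is 011; the next row has 1 there.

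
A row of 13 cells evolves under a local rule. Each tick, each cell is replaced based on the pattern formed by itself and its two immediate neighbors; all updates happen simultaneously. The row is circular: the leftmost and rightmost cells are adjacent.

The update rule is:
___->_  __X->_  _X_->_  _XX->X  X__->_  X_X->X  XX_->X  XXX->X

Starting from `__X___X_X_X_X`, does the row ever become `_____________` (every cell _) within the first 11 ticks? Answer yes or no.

tick 1: _______X_X_X_
tick 2: ________X_X__
tick 3: _________X___
tick 4: _____________
all cells are _ at tick 4

yes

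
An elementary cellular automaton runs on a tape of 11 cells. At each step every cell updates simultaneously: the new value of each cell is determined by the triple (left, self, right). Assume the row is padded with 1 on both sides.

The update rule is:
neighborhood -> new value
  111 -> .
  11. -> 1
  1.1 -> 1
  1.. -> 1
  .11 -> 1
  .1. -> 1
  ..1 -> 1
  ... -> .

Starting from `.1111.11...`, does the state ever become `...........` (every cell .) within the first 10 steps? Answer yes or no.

no

step 1: 11..11111.1
step 2: .1111...111
step 3: 11..11.11..
step 4: .1111111111
step 5: 11.........
step 6: .11.......1
step 7: 1111.....11
step 8: ...11...11.
step 9: 1.1111.1111
step 10: 111..111...
step 10 is 111..111..., still not uniform .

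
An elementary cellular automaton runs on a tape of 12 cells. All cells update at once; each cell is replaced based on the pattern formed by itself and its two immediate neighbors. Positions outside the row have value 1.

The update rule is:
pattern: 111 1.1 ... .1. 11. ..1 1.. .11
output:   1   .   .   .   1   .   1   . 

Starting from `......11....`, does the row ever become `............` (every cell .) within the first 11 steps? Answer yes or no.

no

step 1: 1......11...
step 2: 11......11..
step 3: 111......11.
step 4: 1111......1.
step 5: 11111.......
step 6: 111111......
step 7: 1111111.....
step 8: 11111111....
step 9: 111111111...
step 10: 1111111111..
step 11: 11111111111.
step 11 is 11111111111., still not uniform .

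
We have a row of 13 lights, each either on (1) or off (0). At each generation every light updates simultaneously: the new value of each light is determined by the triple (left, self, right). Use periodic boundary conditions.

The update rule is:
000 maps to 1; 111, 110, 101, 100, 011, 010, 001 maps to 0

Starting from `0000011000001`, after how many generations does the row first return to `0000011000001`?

0111000011100
0000011000001

2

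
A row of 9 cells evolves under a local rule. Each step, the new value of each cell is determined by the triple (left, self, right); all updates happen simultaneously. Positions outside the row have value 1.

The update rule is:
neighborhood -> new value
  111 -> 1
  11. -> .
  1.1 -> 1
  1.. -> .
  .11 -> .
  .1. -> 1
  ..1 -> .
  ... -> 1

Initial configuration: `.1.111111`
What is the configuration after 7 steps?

step 1: 111.11111
step 2: 11.1.1111
step 3: 1.111.111
step 4: .1.1.1.11
step 5: 1111111.1
step 6: 111111.1.
step 7: 11111.111

11111.111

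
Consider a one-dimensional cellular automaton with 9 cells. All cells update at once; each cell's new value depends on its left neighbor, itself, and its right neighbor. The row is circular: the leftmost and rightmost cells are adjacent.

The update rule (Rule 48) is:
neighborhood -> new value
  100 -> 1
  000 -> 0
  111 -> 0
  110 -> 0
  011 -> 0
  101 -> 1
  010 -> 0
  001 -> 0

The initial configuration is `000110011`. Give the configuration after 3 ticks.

001000010

tick 1: 100001000
tick 2: 010000100
tick 3: 001000010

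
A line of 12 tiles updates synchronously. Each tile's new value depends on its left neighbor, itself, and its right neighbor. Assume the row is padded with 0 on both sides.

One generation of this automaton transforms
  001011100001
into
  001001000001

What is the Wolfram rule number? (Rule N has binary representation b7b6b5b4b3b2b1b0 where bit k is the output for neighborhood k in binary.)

position 5: 111 → 1  (bit 7 = 1)
position 6: 110 → 0  (bit 6 = 0)
position 3: 101 → 0  (bit 5 = 0)
position 7: 100 → 0  (bit 4 = 0)
position 4: 011 → 0  (bit 3 = 0)
position 2: 010 → 1  (bit 2 = 1)
position 1: 001 → 0  (bit 1 = 0)
position 0: 000 → 0  (bit 0 = 0)
bits b7..b0 = 10000100 = 132

132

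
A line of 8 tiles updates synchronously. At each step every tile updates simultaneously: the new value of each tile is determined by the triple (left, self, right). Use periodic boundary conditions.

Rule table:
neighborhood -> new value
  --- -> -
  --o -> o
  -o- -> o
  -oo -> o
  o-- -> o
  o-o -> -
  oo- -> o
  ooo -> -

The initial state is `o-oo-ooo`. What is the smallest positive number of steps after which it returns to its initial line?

o-oo-o--
o-oo-ooo

2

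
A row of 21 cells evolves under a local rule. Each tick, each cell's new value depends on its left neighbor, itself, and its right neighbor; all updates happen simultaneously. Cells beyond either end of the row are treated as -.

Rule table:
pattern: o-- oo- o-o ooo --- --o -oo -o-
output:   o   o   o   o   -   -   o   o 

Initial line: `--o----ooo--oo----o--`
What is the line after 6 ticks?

--oo---oooo-ooo---oo-
--ooo--ooooooooo--ooo
--oooo-oooooooooo-ooo
--ooooooooooooooooooo
--ooooooooooooooooooo  (fixed point — unchanged through tick 6)

--ooooooooooooooooooo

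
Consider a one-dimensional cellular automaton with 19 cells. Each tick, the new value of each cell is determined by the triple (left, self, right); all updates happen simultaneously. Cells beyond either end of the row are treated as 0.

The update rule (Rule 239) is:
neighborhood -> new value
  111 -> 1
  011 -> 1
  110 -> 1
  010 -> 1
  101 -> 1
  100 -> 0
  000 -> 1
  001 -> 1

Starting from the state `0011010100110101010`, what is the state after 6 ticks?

1111111111111111110

1111111101111111110
1111111111111111110
1111111111111111110  (fixed point — unchanged through tick 6)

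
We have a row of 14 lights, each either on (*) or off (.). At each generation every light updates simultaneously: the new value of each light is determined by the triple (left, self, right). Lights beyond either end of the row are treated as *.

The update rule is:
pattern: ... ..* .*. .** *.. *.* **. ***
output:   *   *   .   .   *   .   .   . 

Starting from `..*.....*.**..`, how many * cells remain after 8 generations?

**.*****....**
........****..
********....**
........****..  (repeats generation 2; period 2)
generation 8: ........****..
count of *: 4

4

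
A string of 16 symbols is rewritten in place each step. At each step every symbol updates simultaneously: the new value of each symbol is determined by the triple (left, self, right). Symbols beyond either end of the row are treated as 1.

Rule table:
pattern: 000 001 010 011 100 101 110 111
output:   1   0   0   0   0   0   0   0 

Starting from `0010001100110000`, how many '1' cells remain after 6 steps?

8

0000100000000110
0110001111110000
0000100000000110  (repeats step 1; period 2)
step 6: 0110001111110000
count of 1: 8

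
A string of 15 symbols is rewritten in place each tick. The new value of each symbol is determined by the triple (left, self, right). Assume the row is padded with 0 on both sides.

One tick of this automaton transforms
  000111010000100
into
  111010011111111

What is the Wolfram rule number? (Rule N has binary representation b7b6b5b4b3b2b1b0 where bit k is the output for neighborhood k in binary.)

position 4: 111 → 1  (bit 7 = 1)
position 5: 110 → 0  (bit 6 = 0)
position 6: 101 → 0  (bit 5 = 0)
position 8: 100 → 1  (bit 4 = 1)
position 3: 011 → 0  (bit 3 = 0)
position 7: 010 → 1  (bit 2 = 1)
position 2: 001 → 1  (bit 1 = 1)
position 0: 000 → 1  (bit 0 = 1)
bits b7..b0 = 10010111 = 151

151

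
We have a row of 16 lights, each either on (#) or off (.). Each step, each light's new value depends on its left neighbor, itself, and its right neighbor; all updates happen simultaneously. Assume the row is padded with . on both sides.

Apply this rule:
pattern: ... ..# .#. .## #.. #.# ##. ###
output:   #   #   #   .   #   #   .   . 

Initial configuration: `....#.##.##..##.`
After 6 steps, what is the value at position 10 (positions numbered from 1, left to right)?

#

######..#..##..#
......#####..###
######.....##...
......#####..###  (repeats step 2; period 2)
step 6: ......#####..###
position 10 holds #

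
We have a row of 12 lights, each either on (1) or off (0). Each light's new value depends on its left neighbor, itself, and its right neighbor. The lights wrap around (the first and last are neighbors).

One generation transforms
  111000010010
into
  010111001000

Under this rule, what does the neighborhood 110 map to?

At position 2 the neighborhood is 110; the next row has 0 there.

0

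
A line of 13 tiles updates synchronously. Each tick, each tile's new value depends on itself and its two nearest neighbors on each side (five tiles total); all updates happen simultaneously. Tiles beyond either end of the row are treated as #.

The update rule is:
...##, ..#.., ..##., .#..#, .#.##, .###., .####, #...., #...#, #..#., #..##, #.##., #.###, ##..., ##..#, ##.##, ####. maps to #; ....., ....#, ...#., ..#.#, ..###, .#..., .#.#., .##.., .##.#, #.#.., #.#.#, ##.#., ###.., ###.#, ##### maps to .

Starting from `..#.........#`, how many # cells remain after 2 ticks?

###.#......#.
.#....#.....#
count of #: 3

3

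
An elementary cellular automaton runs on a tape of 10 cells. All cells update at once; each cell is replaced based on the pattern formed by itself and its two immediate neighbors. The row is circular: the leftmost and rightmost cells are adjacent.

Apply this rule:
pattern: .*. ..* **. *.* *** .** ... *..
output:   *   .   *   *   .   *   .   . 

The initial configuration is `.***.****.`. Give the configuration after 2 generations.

.***.*..*.

generation 1: .*.***..*.
generation 2: .***.*..*.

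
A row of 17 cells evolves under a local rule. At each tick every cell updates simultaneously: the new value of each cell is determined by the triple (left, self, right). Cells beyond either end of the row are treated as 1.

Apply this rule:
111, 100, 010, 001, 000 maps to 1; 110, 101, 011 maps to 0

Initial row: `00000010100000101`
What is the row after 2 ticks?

11111110111111100
11111100011111011

11111100011111011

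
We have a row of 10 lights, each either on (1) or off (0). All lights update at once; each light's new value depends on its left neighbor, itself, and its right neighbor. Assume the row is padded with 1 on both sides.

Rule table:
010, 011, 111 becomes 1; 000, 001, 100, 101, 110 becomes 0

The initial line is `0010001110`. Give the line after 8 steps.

0010001100
0010001000
0010001000  (fixed point — unchanged through step 8)

0010001000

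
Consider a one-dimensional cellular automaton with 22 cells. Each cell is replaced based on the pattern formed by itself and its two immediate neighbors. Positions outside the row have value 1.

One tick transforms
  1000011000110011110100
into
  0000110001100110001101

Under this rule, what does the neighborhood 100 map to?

At position 1 the neighborhood is 100; the next row has 0 there.

0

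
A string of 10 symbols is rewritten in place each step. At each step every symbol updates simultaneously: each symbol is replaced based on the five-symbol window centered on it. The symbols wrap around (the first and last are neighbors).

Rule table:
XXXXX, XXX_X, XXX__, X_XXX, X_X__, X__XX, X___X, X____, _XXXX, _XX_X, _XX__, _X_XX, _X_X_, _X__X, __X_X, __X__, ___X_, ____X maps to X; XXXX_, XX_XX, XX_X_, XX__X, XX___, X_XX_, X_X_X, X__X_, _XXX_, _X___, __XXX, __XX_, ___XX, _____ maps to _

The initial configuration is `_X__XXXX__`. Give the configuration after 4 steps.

__X_X_XX_X

XXXX_X_X_X
XX_X__X_XX
_X_XX_XXXX
__X_X_XX_X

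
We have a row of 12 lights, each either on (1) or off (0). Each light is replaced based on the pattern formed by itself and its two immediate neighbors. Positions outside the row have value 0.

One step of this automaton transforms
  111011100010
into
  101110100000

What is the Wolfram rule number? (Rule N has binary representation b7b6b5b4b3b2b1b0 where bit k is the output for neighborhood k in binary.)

104

position 1: 111 → 0  (bit 7 = 0)
position 2: 110 → 1  (bit 6 = 1)
position 3: 101 → 1  (bit 5 = 1)
position 7: 100 → 0  (bit 4 = 0)
position 0: 011 → 1  (bit 3 = 1)
position 10: 010 → 0  (bit 2 = 0)
position 9: 001 → 0  (bit 1 = 0)
position 8: 000 → 0  (bit 0 = 0)
bits b7..b0 = 01101000 = 104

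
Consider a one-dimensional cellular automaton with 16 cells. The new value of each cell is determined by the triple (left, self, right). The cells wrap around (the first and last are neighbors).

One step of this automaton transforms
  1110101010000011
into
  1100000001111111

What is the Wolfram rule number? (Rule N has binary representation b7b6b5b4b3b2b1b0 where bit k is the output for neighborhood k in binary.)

position 0: 111 → 1  (bit 7 = 1)
position 2: 110 → 0  (bit 6 = 0)
position 3: 101 → 0  (bit 5 = 0)
position 9: 100 → 1  (bit 4 = 1)
position 14: 011 → 1  (bit 3 = 1)
position 4: 010 → 0  (bit 2 = 0)
position 13: 001 → 1  (bit 1 = 1)
position 10: 000 → 1  (bit 0 = 1)
bits b7..b0 = 10011011 = 155

155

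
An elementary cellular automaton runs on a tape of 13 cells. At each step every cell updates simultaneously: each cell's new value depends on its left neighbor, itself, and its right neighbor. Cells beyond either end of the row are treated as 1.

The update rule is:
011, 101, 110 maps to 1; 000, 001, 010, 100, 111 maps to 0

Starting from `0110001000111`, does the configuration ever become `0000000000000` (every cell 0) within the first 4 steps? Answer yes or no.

step 1: 1110000000100
step 2: 0010000000000
step 3: 0000000000000
all cells are 0 at step 3

yes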